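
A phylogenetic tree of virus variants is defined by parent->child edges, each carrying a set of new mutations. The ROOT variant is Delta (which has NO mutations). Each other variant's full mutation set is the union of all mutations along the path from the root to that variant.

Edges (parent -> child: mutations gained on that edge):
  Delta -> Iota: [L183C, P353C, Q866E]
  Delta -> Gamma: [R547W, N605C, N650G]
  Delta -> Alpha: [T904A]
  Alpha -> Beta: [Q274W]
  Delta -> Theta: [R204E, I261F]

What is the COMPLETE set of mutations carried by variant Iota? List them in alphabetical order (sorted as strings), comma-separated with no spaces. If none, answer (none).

Answer: L183C,P353C,Q866E

Derivation:
At Delta: gained [] -> total []
At Iota: gained ['L183C', 'P353C', 'Q866E'] -> total ['L183C', 'P353C', 'Q866E']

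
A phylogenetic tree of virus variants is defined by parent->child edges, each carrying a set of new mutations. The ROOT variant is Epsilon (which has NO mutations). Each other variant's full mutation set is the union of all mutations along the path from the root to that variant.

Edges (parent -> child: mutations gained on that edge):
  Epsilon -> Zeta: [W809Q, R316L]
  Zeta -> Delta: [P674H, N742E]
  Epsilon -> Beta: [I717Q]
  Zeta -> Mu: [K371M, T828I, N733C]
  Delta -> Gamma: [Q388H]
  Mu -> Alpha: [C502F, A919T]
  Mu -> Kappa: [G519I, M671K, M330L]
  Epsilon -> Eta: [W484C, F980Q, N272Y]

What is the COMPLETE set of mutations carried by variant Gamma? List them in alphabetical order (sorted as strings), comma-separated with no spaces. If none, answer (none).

Answer: N742E,P674H,Q388H,R316L,W809Q

Derivation:
At Epsilon: gained [] -> total []
At Zeta: gained ['W809Q', 'R316L'] -> total ['R316L', 'W809Q']
At Delta: gained ['P674H', 'N742E'] -> total ['N742E', 'P674H', 'R316L', 'W809Q']
At Gamma: gained ['Q388H'] -> total ['N742E', 'P674H', 'Q388H', 'R316L', 'W809Q']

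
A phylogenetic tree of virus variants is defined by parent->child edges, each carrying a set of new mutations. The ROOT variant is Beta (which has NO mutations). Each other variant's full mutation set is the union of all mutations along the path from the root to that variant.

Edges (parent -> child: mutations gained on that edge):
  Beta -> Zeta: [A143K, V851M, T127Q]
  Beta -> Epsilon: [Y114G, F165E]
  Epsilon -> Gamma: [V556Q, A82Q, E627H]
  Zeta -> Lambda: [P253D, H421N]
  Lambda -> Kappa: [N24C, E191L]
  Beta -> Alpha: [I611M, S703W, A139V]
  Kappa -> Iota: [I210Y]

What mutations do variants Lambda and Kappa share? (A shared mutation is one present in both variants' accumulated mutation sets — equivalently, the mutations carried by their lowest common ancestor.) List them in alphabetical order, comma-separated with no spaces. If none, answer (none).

Answer: A143K,H421N,P253D,T127Q,V851M

Derivation:
Accumulating mutations along path to Lambda:
  At Beta: gained [] -> total []
  At Zeta: gained ['A143K', 'V851M', 'T127Q'] -> total ['A143K', 'T127Q', 'V851M']
  At Lambda: gained ['P253D', 'H421N'] -> total ['A143K', 'H421N', 'P253D', 'T127Q', 'V851M']
Mutations(Lambda) = ['A143K', 'H421N', 'P253D', 'T127Q', 'V851M']
Accumulating mutations along path to Kappa:
  At Beta: gained [] -> total []
  At Zeta: gained ['A143K', 'V851M', 'T127Q'] -> total ['A143K', 'T127Q', 'V851M']
  At Lambda: gained ['P253D', 'H421N'] -> total ['A143K', 'H421N', 'P253D', 'T127Q', 'V851M']
  At Kappa: gained ['N24C', 'E191L'] -> total ['A143K', 'E191L', 'H421N', 'N24C', 'P253D', 'T127Q', 'V851M']
Mutations(Kappa) = ['A143K', 'E191L', 'H421N', 'N24C', 'P253D', 'T127Q', 'V851M']
Intersection: ['A143K', 'H421N', 'P253D', 'T127Q', 'V851M'] ∩ ['A143K', 'E191L', 'H421N', 'N24C', 'P253D', 'T127Q', 'V851M'] = ['A143K', 'H421N', 'P253D', 'T127Q', 'V851M']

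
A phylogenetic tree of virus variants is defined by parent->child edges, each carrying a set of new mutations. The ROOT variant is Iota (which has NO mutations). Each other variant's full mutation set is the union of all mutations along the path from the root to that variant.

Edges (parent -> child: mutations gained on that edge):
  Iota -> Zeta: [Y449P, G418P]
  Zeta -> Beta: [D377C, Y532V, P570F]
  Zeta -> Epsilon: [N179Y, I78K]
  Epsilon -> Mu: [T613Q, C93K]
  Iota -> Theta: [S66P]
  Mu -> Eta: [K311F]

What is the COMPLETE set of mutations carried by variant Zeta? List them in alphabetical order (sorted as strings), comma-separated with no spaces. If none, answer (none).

At Iota: gained [] -> total []
At Zeta: gained ['Y449P', 'G418P'] -> total ['G418P', 'Y449P']

Answer: G418P,Y449P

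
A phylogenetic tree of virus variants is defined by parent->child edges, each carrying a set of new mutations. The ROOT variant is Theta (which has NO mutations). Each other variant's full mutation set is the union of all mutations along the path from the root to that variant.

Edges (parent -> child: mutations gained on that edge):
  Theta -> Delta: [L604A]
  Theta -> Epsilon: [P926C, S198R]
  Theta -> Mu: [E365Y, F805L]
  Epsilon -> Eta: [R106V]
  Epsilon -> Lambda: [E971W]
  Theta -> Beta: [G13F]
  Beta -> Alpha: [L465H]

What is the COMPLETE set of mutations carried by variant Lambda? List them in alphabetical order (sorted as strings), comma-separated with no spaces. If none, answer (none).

At Theta: gained [] -> total []
At Epsilon: gained ['P926C', 'S198R'] -> total ['P926C', 'S198R']
At Lambda: gained ['E971W'] -> total ['E971W', 'P926C', 'S198R']

Answer: E971W,P926C,S198R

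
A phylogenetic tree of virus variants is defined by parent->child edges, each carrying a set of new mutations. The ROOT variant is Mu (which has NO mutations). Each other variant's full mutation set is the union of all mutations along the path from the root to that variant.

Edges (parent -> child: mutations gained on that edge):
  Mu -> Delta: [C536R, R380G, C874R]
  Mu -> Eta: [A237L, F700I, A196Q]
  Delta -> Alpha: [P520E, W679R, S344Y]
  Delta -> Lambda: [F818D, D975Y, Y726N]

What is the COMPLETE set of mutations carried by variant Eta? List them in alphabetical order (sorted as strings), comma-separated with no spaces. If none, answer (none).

At Mu: gained [] -> total []
At Eta: gained ['A237L', 'F700I', 'A196Q'] -> total ['A196Q', 'A237L', 'F700I']

Answer: A196Q,A237L,F700I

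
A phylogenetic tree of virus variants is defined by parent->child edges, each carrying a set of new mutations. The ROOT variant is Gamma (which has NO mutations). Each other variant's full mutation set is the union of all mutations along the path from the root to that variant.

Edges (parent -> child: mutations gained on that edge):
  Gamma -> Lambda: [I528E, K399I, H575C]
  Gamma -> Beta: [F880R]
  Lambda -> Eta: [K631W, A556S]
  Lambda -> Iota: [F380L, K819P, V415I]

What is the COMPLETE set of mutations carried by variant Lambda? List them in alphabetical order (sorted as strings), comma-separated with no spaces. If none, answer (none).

Answer: H575C,I528E,K399I

Derivation:
At Gamma: gained [] -> total []
At Lambda: gained ['I528E', 'K399I', 'H575C'] -> total ['H575C', 'I528E', 'K399I']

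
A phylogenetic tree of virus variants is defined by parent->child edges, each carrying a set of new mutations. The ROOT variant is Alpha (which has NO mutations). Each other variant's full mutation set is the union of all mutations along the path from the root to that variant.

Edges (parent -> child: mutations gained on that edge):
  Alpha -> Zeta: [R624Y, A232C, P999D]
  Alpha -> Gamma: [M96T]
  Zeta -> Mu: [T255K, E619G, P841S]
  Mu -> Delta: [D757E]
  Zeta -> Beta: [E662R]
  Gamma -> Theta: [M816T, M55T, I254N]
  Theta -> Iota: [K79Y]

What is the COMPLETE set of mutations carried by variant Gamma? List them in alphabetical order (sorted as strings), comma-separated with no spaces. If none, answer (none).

Answer: M96T

Derivation:
At Alpha: gained [] -> total []
At Gamma: gained ['M96T'] -> total ['M96T']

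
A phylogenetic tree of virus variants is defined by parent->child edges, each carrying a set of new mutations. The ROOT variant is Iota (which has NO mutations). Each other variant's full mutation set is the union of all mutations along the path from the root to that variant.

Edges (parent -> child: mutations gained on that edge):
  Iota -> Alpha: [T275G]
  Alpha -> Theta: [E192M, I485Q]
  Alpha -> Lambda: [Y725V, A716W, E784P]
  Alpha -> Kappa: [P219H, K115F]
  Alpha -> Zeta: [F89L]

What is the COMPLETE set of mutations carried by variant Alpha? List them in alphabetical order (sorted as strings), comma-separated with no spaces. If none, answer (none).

At Iota: gained [] -> total []
At Alpha: gained ['T275G'] -> total ['T275G']

Answer: T275G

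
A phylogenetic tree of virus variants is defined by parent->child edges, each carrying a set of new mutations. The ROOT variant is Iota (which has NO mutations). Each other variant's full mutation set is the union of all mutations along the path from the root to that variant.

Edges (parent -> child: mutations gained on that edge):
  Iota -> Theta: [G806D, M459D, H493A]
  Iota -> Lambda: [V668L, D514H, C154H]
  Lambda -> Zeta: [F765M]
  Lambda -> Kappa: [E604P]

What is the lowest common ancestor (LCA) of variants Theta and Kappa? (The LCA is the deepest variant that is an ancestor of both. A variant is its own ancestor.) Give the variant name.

Answer: Iota

Derivation:
Path from root to Theta: Iota -> Theta
  ancestors of Theta: {Iota, Theta}
Path from root to Kappa: Iota -> Lambda -> Kappa
  ancestors of Kappa: {Iota, Lambda, Kappa}
Common ancestors: {Iota}
Walk up from Kappa: Kappa (not in ancestors of Theta), Lambda (not in ancestors of Theta), Iota (in ancestors of Theta)
Deepest common ancestor (LCA) = Iota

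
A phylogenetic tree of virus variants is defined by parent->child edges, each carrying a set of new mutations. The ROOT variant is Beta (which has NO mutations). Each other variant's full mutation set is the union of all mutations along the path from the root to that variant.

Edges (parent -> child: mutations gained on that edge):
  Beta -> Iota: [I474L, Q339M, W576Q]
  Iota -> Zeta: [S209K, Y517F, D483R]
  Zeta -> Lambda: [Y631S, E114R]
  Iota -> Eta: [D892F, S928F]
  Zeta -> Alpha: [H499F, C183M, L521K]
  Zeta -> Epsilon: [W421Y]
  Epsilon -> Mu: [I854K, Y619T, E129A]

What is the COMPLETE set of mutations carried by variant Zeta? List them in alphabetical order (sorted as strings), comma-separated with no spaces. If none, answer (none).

Answer: D483R,I474L,Q339M,S209K,W576Q,Y517F

Derivation:
At Beta: gained [] -> total []
At Iota: gained ['I474L', 'Q339M', 'W576Q'] -> total ['I474L', 'Q339M', 'W576Q']
At Zeta: gained ['S209K', 'Y517F', 'D483R'] -> total ['D483R', 'I474L', 'Q339M', 'S209K', 'W576Q', 'Y517F']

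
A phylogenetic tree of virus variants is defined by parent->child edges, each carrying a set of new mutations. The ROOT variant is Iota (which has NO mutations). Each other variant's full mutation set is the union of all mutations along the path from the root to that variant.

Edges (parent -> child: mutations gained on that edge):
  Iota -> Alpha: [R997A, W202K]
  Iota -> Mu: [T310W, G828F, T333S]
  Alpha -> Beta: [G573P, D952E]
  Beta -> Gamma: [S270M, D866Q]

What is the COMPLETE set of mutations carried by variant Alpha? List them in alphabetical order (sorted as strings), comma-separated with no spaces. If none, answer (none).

At Iota: gained [] -> total []
At Alpha: gained ['R997A', 'W202K'] -> total ['R997A', 'W202K']

Answer: R997A,W202K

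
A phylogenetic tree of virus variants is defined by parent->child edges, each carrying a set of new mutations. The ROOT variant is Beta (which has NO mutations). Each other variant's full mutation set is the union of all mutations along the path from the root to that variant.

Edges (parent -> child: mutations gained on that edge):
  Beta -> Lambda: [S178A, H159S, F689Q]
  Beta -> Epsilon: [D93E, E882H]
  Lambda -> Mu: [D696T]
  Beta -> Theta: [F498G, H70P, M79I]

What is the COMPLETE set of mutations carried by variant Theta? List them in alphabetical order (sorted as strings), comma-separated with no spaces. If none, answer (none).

At Beta: gained [] -> total []
At Theta: gained ['F498G', 'H70P', 'M79I'] -> total ['F498G', 'H70P', 'M79I']

Answer: F498G,H70P,M79I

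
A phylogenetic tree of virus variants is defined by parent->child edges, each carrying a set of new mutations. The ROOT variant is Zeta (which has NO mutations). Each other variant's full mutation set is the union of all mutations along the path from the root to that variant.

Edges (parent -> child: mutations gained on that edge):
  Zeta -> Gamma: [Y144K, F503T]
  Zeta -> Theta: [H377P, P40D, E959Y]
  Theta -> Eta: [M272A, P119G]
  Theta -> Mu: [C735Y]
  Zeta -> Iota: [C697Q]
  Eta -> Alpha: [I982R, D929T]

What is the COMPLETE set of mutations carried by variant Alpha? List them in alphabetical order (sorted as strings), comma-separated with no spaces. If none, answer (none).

At Zeta: gained [] -> total []
At Theta: gained ['H377P', 'P40D', 'E959Y'] -> total ['E959Y', 'H377P', 'P40D']
At Eta: gained ['M272A', 'P119G'] -> total ['E959Y', 'H377P', 'M272A', 'P119G', 'P40D']
At Alpha: gained ['I982R', 'D929T'] -> total ['D929T', 'E959Y', 'H377P', 'I982R', 'M272A', 'P119G', 'P40D']

Answer: D929T,E959Y,H377P,I982R,M272A,P119G,P40D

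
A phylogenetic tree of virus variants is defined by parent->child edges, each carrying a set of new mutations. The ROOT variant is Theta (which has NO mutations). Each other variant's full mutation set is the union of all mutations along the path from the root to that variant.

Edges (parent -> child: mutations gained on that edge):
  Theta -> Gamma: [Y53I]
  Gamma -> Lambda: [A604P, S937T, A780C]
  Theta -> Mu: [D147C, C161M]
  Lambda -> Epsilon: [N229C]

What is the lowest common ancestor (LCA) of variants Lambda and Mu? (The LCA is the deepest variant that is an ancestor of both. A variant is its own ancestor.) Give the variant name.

Path from root to Lambda: Theta -> Gamma -> Lambda
  ancestors of Lambda: {Theta, Gamma, Lambda}
Path from root to Mu: Theta -> Mu
  ancestors of Mu: {Theta, Mu}
Common ancestors: {Theta}
Walk up from Mu: Mu (not in ancestors of Lambda), Theta (in ancestors of Lambda)
Deepest common ancestor (LCA) = Theta

Answer: Theta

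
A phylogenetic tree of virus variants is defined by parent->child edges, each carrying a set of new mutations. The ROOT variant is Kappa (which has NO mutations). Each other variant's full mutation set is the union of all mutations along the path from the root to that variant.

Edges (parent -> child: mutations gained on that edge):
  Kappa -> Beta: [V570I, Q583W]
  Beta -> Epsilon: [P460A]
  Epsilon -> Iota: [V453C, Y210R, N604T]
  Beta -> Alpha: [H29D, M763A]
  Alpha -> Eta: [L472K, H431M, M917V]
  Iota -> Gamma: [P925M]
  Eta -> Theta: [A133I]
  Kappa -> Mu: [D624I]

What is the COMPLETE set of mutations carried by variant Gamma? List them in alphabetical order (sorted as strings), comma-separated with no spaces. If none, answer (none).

Answer: N604T,P460A,P925M,Q583W,V453C,V570I,Y210R

Derivation:
At Kappa: gained [] -> total []
At Beta: gained ['V570I', 'Q583W'] -> total ['Q583W', 'V570I']
At Epsilon: gained ['P460A'] -> total ['P460A', 'Q583W', 'V570I']
At Iota: gained ['V453C', 'Y210R', 'N604T'] -> total ['N604T', 'P460A', 'Q583W', 'V453C', 'V570I', 'Y210R']
At Gamma: gained ['P925M'] -> total ['N604T', 'P460A', 'P925M', 'Q583W', 'V453C', 'V570I', 'Y210R']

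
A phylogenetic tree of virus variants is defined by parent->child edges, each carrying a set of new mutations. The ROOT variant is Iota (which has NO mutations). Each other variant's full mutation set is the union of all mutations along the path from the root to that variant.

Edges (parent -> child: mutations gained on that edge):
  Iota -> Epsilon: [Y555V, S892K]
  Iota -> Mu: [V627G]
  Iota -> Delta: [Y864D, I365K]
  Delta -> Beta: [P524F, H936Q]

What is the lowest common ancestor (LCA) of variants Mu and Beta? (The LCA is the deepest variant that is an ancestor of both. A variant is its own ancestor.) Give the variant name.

Path from root to Mu: Iota -> Mu
  ancestors of Mu: {Iota, Mu}
Path from root to Beta: Iota -> Delta -> Beta
  ancestors of Beta: {Iota, Delta, Beta}
Common ancestors: {Iota}
Walk up from Beta: Beta (not in ancestors of Mu), Delta (not in ancestors of Mu), Iota (in ancestors of Mu)
Deepest common ancestor (LCA) = Iota

Answer: Iota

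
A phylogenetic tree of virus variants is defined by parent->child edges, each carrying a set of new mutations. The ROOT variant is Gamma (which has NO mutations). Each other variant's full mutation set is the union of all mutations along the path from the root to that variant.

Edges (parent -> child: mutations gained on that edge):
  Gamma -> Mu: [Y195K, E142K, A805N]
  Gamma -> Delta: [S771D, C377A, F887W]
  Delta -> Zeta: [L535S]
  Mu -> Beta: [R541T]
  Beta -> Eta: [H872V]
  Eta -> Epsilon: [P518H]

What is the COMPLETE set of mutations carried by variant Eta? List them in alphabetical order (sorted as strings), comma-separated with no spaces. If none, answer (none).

Answer: A805N,E142K,H872V,R541T,Y195K

Derivation:
At Gamma: gained [] -> total []
At Mu: gained ['Y195K', 'E142K', 'A805N'] -> total ['A805N', 'E142K', 'Y195K']
At Beta: gained ['R541T'] -> total ['A805N', 'E142K', 'R541T', 'Y195K']
At Eta: gained ['H872V'] -> total ['A805N', 'E142K', 'H872V', 'R541T', 'Y195K']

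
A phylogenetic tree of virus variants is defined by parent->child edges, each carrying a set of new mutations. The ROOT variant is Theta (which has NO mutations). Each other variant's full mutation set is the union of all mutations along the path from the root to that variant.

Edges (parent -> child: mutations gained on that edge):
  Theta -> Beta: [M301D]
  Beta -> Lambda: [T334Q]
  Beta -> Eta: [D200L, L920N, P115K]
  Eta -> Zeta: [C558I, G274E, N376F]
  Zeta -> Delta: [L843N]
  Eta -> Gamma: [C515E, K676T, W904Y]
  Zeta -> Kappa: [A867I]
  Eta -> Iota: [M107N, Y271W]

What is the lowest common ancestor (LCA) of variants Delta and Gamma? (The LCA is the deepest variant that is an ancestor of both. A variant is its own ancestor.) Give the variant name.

Path from root to Delta: Theta -> Beta -> Eta -> Zeta -> Delta
  ancestors of Delta: {Theta, Beta, Eta, Zeta, Delta}
Path from root to Gamma: Theta -> Beta -> Eta -> Gamma
  ancestors of Gamma: {Theta, Beta, Eta, Gamma}
Common ancestors: {Theta, Beta, Eta}
Walk up from Gamma: Gamma (not in ancestors of Delta), Eta (in ancestors of Delta), Beta (in ancestors of Delta), Theta (in ancestors of Delta)
Deepest common ancestor (LCA) = Eta

Answer: Eta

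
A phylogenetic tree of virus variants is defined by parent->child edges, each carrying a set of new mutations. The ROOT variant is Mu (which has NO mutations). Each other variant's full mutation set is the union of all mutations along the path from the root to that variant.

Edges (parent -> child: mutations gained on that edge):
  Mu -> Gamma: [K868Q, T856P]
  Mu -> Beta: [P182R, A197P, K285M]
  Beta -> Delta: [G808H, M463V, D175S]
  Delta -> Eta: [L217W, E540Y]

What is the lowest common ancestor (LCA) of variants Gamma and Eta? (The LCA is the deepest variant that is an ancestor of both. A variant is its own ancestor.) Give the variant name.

Answer: Mu

Derivation:
Path from root to Gamma: Mu -> Gamma
  ancestors of Gamma: {Mu, Gamma}
Path from root to Eta: Mu -> Beta -> Delta -> Eta
  ancestors of Eta: {Mu, Beta, Delta, Eta}
Common ancestors: {Mu}
Walk up from Eta: Eta (not in ancestors of Gamma), Delta (not in ancestors of Gamma), Beta (not in ancestors of Gamma), Mu (in ancestors of Gamma)
Deepest common ancestor (LCA) = Mu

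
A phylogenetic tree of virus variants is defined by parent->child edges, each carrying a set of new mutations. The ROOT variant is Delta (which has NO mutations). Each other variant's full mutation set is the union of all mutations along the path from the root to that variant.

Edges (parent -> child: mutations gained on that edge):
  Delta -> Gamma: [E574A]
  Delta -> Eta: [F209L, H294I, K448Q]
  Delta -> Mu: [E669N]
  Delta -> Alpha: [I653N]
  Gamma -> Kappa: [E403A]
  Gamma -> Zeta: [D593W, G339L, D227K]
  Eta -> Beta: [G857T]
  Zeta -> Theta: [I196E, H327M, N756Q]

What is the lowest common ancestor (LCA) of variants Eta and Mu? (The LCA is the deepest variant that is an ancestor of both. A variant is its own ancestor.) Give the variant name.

Answer: Delta

Derivation:
Path from root to Eta: Delta -> Eta
  ancestors of Eta: {Delta, Eta}
Path from root to Mu: Delta -> Mu
  ancestors of Mu: {Delta, Mu}
Common ancestors: {Delta}
Walk up from Mu: Mu (not in ancestors of Eta), Delta (in ancestors of Eta)
Deepest common ancestor (LCA) = Delta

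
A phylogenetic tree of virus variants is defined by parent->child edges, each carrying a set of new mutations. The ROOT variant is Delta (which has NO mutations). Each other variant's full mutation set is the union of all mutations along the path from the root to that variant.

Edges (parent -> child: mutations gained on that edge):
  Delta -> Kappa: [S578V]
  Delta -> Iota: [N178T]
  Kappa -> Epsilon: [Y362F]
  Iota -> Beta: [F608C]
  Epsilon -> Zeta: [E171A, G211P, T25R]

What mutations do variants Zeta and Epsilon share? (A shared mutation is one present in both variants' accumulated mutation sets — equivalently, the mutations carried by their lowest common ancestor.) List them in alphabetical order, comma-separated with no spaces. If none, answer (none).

Answer: S578V,Y362F

Derivation:
Accumulating mutations along path to Zeta:
  At Delta: gained [] -> total []
  At Kappa: gained ['S578V'] -> total ['S578V']
  At Epsilon: gained ['Y362F'] -> total ['S578V', 'Y362F']
  At Zeta: gained ['E171A', 'G211P', 'T25R'] -> total ['E171A', 'G211P', 'S578V', 'T25R', 'Y362F']
Mutations(Zeta) = ['E171A', 'G211P', 'S578V', 'T25R', 'Y362F']
Accumulating mutations along path to Epsilon:
  At Delta: gained [] -> total []
  At Kappa: gained ['S578V'] -> total ['S578V']
  At Epsilon: gained ['Y362F'] -> total ['S578V', 'Y362F']
Mutations(Epsilon) = ['S578V', 'Y362F']
Intersection: ['E171A', 'G211P', 'S578V', 'T25R', 'Y362F'] ∩ ['S578V', 'Y362F'] = ['S578V', 'Y362F']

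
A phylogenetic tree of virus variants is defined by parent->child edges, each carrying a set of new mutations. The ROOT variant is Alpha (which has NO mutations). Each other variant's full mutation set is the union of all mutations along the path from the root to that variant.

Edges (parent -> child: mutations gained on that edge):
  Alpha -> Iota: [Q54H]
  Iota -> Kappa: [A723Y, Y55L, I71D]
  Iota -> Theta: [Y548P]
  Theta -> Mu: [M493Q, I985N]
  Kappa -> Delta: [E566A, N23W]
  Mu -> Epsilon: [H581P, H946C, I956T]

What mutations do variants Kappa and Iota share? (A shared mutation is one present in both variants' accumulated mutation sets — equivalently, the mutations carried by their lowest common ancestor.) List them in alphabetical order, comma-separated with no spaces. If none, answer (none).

Answer: Q54H

Derivation:
Accumulating mutations along path to Kappa:
  At Alpha: gained [] -> total []
  At Iota: gained ['Q54H'] -> total ['Q54H']
  At Kappa: gained ['A723Y', 'Y55L', 'I71D'] -> total ['A723Y', 'I71D', 'Q54H', 'Y55L']
Mutations(Kappa) = ['A723Y', 'I71D', 'Q54H', 'Y55L']
Accumulating mutations along path to Iota:
  At Alpha: gained [] -> total []
  At Iota: gained ['Q54H'] -> total ['Q54H']
Mutations(Iota) = ['Q54H']
Intersection: ['A723Y', 'I71D', 'Q54H', 'Y55L'] ∩ ['Q54H'] = ['Q54H']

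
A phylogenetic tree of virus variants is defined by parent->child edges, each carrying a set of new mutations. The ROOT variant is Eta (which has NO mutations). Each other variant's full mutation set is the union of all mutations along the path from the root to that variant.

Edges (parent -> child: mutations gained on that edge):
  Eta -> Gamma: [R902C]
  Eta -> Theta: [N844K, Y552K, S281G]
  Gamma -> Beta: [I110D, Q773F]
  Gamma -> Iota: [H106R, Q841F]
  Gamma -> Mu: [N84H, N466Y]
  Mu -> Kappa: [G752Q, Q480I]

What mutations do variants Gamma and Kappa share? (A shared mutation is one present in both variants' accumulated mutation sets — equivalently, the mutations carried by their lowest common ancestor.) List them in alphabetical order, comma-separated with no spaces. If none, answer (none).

Answer: R902C

Derivation:
Accumulating mutations along path to Gamma:
  At Eta: gained [] -> total []
  At Gamma: gained ['R902C'] -> total ['R902C']
Mutations(Gamma) = ['R902C']
Accumulating mutations along path to Kappa:
  At Eta: gained [] -> total []
  At Gamma: gained ['R902C'] -> total ['R902C']
  At Mu: gained ['N84H', 'N466Y'] -> total ['N466Y', 'N84H', 'R902C']
  At Kappa: gained ['G752Q', 'Q480I'] -> total ['G752Q', 'N466Y', 'N84H', 'Q480I', 'R902C']
Mutations(Kappa) = ['G752Q', 'N466Y', 'N84H', 'Q480I', 'R902C']
Intersection: ['R902C'] ∩ ['G752Q', 'N466Y', 'N84H', 'Q480I', 'R902C'] = ['R902C']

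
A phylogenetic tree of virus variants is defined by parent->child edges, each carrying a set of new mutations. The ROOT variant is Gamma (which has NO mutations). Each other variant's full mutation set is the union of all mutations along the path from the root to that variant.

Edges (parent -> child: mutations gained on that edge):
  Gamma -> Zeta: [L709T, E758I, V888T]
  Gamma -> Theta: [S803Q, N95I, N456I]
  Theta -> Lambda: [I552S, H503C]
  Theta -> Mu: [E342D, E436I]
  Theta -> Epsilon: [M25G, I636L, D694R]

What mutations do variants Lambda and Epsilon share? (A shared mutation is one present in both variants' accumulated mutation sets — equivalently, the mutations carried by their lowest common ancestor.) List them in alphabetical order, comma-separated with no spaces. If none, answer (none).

Accumulating mutations along path to Lambda:
  At Gamma: gained [] -> total []
  At Theta: gained ['S803Q', 'N95I', 'N456I'] -> total ['N456I', 'N95I', 'S803Q']
  At Lambda: gained ['I552S', 'H503C'] -> total ['H503C', 'I552S', 'N456I', 'N95I', 'S803Q']
Mutations(Lambda) = ['H503C', 'I552S', 'N456I', 'N95I', 'S803Q']
Accumulating mutations along path to Epsilon:
  At Gamma: gained [] -> total []
  At Theta: gained ['S803Q', 'N95I', 'N456I'] -> total ['N456I', 'N95I', 'S803Q']
  At Epsilon: gained ['M25G', 'I636L', 'D694R'] -> total ['D694R', 'I636L', 'M25G', 'N456I', 'N95I', 'S803Q']
Mutations(Epsilon) = ['D694R', 'I636L', 'M25G', 'N456I', 'N95I', 'S803Q']
Intersection: ['H503C', 'I552S', 'N456I', 'N95I', 'S803Q'] ∩ ['D694R', 'I636L', 'M25G', 'N456I', 'N95I', 'S803Q'] = ['N456I', 'N95I', 'S803Q']

Answer: N456I,N95I,S803Q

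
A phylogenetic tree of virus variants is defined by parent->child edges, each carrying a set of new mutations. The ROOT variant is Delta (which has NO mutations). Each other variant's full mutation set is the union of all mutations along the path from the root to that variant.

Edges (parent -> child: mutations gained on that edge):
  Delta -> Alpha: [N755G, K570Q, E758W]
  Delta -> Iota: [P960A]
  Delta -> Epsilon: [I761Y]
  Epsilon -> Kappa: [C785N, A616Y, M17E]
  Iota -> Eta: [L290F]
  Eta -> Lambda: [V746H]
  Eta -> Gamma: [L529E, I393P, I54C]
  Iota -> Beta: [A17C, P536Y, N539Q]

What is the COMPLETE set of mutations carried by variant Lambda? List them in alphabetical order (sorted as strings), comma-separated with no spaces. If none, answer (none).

Answer: L290F,P960A,V746H

Derivation:
At Delta: gained [] -> total []
At Iota: gained ['P960A'] -> total ['P960A']
At Eta: gained ['L290F'] -> total ['L290F', 'P960A']
At Lambda: gained ['V746H'] -> total ['L290F', 'P960A', 'V746H']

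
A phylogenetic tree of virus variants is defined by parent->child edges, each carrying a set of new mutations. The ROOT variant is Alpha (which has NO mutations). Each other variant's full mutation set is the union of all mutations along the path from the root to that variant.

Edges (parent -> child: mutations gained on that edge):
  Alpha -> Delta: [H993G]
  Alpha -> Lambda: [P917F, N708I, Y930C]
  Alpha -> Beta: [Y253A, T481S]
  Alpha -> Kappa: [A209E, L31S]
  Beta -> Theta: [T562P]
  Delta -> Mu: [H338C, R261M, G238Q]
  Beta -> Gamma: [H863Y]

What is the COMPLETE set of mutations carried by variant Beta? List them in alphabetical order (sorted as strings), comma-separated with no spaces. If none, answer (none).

Answer: T481S,Y253A

Derivation:
At Alpha: gained [] -> total []
At Beta: gained ['Y253A', 'T481S'] -> total ['T481S', 'Y253A']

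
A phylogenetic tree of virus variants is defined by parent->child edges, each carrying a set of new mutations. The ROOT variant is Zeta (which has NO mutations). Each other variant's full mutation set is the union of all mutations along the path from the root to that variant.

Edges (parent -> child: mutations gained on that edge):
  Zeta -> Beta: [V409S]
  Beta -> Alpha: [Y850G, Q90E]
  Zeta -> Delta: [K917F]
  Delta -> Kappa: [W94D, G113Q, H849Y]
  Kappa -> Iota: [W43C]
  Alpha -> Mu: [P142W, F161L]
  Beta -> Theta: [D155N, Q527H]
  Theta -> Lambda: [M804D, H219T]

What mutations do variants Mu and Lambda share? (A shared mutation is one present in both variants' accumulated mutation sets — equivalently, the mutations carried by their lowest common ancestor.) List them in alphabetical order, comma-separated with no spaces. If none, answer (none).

Answer: V409S

Derivation:
Accumulating mutations along path to Mu:
  At Zeta: gained [] -> total []
  At Beta: gained ['V409S'] -> total ['V409S']
  At Alpha: gained ['Y850G', 'Q90E'] -> total ['Q90E', 'V409S', 'Y850G']
  At Mu: gained ['P142W', 'F161L'] -> total ['F161L', 'P142W', 'Q90E', 'V409S', 'Y850G']
Mutations(Mu) = ['F161L', 'P142W', 'Q90E', 'V409S', 'Y850G']
Accumulating mutations along path to Lambda:
  At Zeta: gained [] -> total []
  At Beta: gained ['V409S'] -> total ['V409S']
  At Theta: gained ['D155N', 'Q527H'] -> total ['D155N', 'Q527H', 'V409S']
  At Lambda: gained ['M804D', 'H219T'] -> total ['D155N', 'H219T', 'M804D', 'Q527H', 'V409S']
Mutations(Lambda) = ['D155N', 'H219T', 'M804D', 'Q527H', 'V409S']
Intersection: ['F161L', 'P142W', 'Q90E', 'V409S', 'Y850G'] ∩ ['D155N', 'H219T', 'M804D', 'Q527H', 'V409S'] = ['V409S']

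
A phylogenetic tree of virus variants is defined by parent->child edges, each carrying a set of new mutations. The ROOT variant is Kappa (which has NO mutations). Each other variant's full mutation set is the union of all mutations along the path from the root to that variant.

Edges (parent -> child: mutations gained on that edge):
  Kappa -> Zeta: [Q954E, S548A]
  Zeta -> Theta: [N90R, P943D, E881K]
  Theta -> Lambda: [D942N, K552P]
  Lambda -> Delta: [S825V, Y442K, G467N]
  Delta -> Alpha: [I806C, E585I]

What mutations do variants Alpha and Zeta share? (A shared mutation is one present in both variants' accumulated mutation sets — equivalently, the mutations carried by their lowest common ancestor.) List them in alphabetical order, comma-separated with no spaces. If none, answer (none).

Answer: Q954E,S548A

Derivation:
Accumulating mutations along path to Alpha:
  At Kappa: gained [] -> total []
  At Zeta: gained ['Q954E', 'S548A'] -> total ['Q954E', 'S548A']
  At Theta: gained ['N90R', 'P943D', 'E881K'] -> total ['E881K', 'N90R', 'P943D', 'Q954E', 'S548A']
  At Lambda: gained ['D942N', 'K552P'] -> total ['D942N', 'E881K', 'K552P', 'N90R', 'P943D', 'Q954E', 'S548A']
  At Delta: gained ['S825V', 'Y442K', 'G467N'] -> total ['D942N', 'E881K', 'G467N', 'K552P', 'N90R', 'P943D', 'Q954E', 'S548A', 'S825V', 'Y442K']
  At Alpha: gained ['I806C', 'E585I'] -> total ['D942N', 'E585I', 'E881K', 'G467N', 'I806C', 'K552P', 'N90R', 'P943D', 'Q954E', 'S548A', 'S825V', 'Y442K']
Mutations(Alpha) = ['D942N', 'E585I', 'E881K', 'G467N', 'I806C', 'K552P', 'N90R', 'P943D', 'Q954E', 'S548A', 'S825V', 'Y442K']
Accumulating mutations along path to Zeta:
  At Kappa: gained [] -> total []
  At Zeta: gained ['Q954E', 'S548A'] -> total ['Q954E', 'S548A']
Mutations(Zeta) = ['Q954E', 'S548A']
Intersection: ['D942N', 'E585I', 'E881K', 'G467N', 'I806C', 'K552P', 'N90R', 'P943D', 'Q954E', 'S548A', 'S825V', 'Y442K'] ∩ ['Q954E', 'S548A'] = ['Q954E', 'S548A']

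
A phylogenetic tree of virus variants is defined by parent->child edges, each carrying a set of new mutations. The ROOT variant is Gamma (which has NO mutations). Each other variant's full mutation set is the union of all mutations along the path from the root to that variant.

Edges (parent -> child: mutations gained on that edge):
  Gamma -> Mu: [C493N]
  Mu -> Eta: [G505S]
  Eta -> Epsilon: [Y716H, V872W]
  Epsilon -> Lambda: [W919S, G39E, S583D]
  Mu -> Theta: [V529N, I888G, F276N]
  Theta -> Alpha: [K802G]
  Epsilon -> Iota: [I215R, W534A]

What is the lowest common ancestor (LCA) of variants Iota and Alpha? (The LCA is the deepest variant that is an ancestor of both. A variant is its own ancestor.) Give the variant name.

Path from root to Iota: Gamma -> Mu -> Eta -> Epsilon -> Iota
  ancestors of Iota: {Gamma, Mu, Eta, Epsilon, Iota}
Path from root to Alpha: Gamma -> Mu -> Theta -> Alpha
  ancestors of Alpha: {Gamma, Mu, Theta, Alpha}
Common ancestors: {Gamma, Mu}
Walk up from Alpha: Alpha (not in ancestors of Iota), Theta (not in ancestors of Iota), Mu (in ancestors of Iota), Gamma (in ancestors of Iota)
Deepest common ancestor (LCA) = Mu

Answer: Mu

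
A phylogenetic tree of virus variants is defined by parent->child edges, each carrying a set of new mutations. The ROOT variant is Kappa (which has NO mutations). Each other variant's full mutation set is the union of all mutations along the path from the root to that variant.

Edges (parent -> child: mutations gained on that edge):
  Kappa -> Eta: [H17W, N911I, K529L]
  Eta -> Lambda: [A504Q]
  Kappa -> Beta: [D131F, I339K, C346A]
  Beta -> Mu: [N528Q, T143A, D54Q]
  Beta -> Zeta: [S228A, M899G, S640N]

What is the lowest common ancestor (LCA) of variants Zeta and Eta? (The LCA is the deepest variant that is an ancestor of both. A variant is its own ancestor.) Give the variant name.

Path from root to Zeta: Kappa -> Beta -> Zeta
  ancestors of Zeta: {Kappa, Beta, Zeta}
Path from root to Eta: Kappa -> Eta
  ancestors of Eta: {Kappa, Eta}
Common ancestors: {Kappa}
Walk up from Eta: Eta (not in ancestors of Zeta), Kappa (in ancestors of Zeta)
Deepest common ancestor (LCA) = Kappa

Answer: Kappa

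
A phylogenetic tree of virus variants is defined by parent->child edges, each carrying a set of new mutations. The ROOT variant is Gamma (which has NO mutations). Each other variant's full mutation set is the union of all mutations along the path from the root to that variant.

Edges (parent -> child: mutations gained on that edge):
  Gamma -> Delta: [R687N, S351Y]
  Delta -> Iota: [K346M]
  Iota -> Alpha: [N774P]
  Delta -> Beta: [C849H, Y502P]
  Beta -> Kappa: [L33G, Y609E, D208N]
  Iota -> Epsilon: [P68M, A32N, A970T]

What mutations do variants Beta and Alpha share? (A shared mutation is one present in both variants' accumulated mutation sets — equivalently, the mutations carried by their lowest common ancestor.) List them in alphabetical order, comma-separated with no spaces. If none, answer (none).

Answer: R687N,S351Y

Derivation:
Accumulating mutations along path to Beta:
  At Gamma: gained [] -> total []
  At Delta: gained ['R687N', 'S351Y'] -> total ['R687N', 'S351Y']
  At Beta: gained ['C849H', 'Y502P'] -> total ['C849H', 'R687N', 'S351Y', 'Y502P']
Mutations(Beta) = ['C849H', 'R687N', 'S351Y', 'Y502P']
Accumulating mutations along path to Alpha:
  At Gamma: gained [] -> total []
  At Delta: gained ['R687N', 'S351Y'] -> total ['R687N', 'S351Y']
  At Iota: gained ['K346M'] -> total ['K346M', 'R687N', 'S351Y']
  At Alpha: gained ['N774P'] -> total ['K346M', 'N774P', 'R687N', 'S351Y']
Mutations(Alpha) = ['K346M', 'N774P', 'R687N', 'S351Y']
Intersection: ['C849H', 'R687N', 'S351Y', 'Y502P'] ∩ ['K346M', 'N774P', 'R687N', 'S351Y'] = ['R687N', 'S351Y']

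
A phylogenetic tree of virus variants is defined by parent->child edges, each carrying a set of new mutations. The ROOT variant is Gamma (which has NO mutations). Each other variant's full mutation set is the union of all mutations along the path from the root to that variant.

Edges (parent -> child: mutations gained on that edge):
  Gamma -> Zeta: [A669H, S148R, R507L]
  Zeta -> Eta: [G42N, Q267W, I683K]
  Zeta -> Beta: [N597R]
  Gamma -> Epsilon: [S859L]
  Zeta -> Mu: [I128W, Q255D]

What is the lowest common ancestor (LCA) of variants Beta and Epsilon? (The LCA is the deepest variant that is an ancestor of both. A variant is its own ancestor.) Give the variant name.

Answer: Gamma

Derivation:
Path from root to Beta: Gamma -> Zeta -> Beta
  ancestors of Beta: {Gamma, Zeta, Beta}
Path from root to Epsilon: Gamma -> Epsilon
  ancestors of Epsilon: {Gamma, Epsilon}
Common ancestors: {Gamma}
Walk up from Epsilon: Epsilon (not in ancestors of Beta), Gamma (in ancestors of Beta)
Deepest common ancestor (LCA) = Gamma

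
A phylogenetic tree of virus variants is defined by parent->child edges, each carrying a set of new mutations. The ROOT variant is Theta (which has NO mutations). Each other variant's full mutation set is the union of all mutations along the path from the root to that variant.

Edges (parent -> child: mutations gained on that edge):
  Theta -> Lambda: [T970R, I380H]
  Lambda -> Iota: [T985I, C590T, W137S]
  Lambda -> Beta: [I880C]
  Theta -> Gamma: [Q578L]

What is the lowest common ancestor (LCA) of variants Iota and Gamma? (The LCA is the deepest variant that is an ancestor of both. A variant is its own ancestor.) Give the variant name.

Answer: Theta

Derivation:
Path from root to Iota: Theta -> Lambda -> Iota
  ancestors of Iota: {Theta, Lambda, Iota}
Path from root to Gamma: Theta -> Gamma
  ancestors of Gamma: {Theta, Gamma}
Common ancestors: {Theta}
Walk up from Gamma: Gamma (not in ancestors of Iota), Theta (in ancestors of Iota)
Deepest common ancestor (LCA) = Theta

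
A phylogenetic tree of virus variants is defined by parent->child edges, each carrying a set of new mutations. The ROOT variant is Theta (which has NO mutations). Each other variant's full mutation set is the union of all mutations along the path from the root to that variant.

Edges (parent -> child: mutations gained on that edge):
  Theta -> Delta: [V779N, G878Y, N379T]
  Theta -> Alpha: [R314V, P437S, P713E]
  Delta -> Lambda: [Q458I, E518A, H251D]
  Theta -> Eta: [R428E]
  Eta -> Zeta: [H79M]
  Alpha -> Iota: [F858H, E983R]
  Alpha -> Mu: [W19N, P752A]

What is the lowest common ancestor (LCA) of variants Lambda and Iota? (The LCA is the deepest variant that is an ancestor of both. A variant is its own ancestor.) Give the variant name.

Path from root to Lambda: Theta -> Delta -> Lambda
  ancestors of Lambda: {Theta, Delta, Lambda}
Path from root to Iota: Theta -> Alpha -> Iota
  ancestors of Iota: {Theta, Alpha, Iota}
Common ancestors: {Theta}
Walk up from Iota: Iota (not in ancestors of Lambda), Alpha (not in ancestors of Lambda), Theta (in ancestors of Lambda)
Deepest common ancestor (LCA) = Theta

Answer: Theta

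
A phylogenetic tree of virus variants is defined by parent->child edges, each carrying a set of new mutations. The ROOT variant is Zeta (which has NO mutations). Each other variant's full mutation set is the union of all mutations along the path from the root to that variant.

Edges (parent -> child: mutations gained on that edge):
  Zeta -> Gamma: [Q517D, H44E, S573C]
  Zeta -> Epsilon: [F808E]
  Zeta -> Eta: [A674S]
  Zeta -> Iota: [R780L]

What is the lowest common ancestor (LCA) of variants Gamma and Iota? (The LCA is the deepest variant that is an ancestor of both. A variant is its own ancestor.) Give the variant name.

Answer: Zeta

Derivation:
Path from root to Gamma: Zeta -> Gamma
  ancestors of Gamma: {Zeta, Gamma}
Path from root to Iota: Zeta -> Iota
  ancestors of Iota: {Zeta, Iota}
Common ancestors: {Zeta}
Walk up from Iota: Iota (not in ancestors of Gamma), Zeta (in ancestors of Gamma)
Deepest common ancestor (LCA) = Zeta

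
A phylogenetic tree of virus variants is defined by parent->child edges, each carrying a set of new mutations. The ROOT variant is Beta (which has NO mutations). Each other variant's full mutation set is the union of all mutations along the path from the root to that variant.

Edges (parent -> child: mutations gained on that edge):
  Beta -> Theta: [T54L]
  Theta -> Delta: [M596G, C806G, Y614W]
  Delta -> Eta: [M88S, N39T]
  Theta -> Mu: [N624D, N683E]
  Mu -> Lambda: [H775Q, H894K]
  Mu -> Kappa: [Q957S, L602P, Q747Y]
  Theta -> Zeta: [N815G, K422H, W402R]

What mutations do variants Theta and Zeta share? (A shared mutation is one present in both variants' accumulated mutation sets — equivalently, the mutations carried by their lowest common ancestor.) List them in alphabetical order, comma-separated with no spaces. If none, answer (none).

Answer: T54L

Derivation:
Accumulating mutations along path to Theta:
  At Beta: gained [] -> total []
  At Theta: gained ['T54L'] -> total ['T54L']
Mutations(Theta) = ['T54L']
Accumulating mutations along path to Zeta:
  At Beta: gained [] -> total []
  At Theta: gained ['T54L'] -> total ['T54L']
  At Zeta: gained ['N815G', 'K422H', 'W402R'] -> total ['K422H', 'N815G', 'T54L', 'W402R']
Mutations(Zeta) = ['K422H', 'N815G', 'T54L', 'W402R']
Intersection: ['T54L'] ∩ ['K422H', 'N815G', 'T54L', 'W402R'] = ['T54L']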